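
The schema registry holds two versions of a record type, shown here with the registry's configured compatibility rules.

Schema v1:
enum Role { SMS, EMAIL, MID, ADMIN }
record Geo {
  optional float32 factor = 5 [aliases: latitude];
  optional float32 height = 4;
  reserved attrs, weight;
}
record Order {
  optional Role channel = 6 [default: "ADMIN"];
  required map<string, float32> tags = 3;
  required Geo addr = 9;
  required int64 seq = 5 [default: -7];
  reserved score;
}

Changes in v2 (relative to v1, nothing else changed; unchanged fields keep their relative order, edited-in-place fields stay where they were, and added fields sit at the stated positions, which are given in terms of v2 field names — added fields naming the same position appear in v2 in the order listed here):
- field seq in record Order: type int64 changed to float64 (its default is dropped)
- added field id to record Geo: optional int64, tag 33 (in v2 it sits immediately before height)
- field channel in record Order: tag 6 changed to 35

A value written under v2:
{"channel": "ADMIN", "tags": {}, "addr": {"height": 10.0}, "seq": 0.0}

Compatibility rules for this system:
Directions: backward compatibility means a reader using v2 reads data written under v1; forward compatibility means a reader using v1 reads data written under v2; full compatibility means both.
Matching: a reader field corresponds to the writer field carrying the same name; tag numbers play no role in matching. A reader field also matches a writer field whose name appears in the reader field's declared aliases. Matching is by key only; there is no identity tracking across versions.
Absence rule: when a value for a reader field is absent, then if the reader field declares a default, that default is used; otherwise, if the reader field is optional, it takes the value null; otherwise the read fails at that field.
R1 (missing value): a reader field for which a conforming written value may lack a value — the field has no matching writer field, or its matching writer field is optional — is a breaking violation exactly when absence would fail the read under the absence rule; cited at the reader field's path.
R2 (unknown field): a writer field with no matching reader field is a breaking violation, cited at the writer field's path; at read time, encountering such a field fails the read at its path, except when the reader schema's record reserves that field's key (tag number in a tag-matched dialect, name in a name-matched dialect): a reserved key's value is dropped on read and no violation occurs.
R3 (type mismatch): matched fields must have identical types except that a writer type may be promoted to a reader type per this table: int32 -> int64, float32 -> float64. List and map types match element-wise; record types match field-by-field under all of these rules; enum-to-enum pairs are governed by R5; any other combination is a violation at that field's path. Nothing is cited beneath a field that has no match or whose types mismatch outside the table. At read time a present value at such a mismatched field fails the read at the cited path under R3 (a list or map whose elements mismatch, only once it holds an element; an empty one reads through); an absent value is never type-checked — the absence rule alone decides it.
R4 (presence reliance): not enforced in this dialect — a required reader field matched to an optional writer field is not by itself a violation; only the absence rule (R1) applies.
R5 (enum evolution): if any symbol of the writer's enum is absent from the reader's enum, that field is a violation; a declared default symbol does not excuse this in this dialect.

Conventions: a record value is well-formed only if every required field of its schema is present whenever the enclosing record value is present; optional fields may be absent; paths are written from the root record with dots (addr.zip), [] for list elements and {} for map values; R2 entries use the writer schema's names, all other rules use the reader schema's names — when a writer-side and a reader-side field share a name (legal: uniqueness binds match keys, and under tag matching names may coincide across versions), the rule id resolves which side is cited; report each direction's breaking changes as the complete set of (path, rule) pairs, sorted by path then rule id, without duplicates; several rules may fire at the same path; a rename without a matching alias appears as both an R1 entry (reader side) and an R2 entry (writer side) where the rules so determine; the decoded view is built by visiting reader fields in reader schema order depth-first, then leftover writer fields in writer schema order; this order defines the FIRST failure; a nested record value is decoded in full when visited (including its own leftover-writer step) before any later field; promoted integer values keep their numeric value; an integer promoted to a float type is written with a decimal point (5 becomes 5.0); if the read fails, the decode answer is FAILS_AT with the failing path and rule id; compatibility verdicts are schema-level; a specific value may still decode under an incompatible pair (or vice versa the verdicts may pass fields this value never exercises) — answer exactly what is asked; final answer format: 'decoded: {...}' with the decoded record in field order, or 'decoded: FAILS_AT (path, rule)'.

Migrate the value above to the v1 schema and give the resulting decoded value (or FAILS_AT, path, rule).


in Order below, arrows point writer -> reader
migrating the Order value to v1:
  channel := "ADMIN"
  tags := {}
  addr.factor := null (not supplied -> null)
  addr.height := 10.0
  read fails at seq under R3
  => FAILS_AT (seq, R3)
diffs on Order not affecting the asked answer:
  added field id to record Geo: optional int64, tag 33 (in v2 it sits immediately before height) -> a verdict-level change on Order — the shown value reads the same
  field channel in record Order: tag 6 changed to 35 -> fires no rule on Order under this dialect and leaves the result unchanged

decoded: FAILS_AT (seq, R3)


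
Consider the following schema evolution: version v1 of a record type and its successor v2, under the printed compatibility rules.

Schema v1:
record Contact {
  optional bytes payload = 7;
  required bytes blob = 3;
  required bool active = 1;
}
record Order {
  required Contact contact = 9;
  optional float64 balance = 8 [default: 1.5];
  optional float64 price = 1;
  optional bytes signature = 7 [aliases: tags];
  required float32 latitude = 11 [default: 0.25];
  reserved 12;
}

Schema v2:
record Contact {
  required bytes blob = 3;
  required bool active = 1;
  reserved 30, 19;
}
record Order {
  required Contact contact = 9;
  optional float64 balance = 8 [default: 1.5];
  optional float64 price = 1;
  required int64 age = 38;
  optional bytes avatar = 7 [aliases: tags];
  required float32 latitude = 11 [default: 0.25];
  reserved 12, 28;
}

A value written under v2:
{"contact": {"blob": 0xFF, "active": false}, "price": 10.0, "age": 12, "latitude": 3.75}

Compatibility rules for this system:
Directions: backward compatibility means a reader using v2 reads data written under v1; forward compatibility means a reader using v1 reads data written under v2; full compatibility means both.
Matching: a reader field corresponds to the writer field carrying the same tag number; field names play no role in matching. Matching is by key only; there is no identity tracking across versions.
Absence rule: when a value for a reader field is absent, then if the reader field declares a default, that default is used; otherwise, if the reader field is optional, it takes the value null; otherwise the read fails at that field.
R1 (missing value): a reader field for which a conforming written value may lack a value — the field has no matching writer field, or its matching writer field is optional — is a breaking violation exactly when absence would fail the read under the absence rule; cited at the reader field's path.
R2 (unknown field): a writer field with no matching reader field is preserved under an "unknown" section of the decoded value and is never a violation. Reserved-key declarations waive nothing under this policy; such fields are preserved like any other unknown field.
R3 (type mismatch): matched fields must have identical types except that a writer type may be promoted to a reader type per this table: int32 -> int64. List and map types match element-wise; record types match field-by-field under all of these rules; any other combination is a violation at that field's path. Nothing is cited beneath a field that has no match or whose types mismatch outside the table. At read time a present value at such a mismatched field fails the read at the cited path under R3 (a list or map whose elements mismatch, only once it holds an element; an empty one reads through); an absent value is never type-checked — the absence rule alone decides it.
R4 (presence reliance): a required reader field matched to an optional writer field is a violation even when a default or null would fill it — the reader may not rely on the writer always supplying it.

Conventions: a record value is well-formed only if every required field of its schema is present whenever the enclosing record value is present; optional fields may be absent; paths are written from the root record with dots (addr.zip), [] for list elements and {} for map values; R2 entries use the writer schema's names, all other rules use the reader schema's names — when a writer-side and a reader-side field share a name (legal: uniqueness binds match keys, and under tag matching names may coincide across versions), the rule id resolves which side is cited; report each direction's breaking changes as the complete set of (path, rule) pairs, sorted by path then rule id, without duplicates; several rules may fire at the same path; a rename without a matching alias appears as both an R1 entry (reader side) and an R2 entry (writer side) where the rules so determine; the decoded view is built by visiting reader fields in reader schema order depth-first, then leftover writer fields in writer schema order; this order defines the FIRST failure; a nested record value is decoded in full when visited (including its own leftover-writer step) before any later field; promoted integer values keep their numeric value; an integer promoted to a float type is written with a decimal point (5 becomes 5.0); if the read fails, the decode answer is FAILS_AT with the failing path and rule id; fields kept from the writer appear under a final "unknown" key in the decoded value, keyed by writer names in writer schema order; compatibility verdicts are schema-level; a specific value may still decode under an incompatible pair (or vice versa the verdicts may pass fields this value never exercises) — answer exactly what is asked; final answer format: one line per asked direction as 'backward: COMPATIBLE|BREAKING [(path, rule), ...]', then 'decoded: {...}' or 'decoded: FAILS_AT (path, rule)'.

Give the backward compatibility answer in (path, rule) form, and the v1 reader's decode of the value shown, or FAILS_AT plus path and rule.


backward: BREAKING [(age, R1)]; decoded: {"contact": {"payload": null, "blob": 0xFF, "active": false}, "balance": 1.5, "price": 10.0, "signature": null, "latitude": 3.75, "unknown": {"age": 12}}

arrows below run writer -> reader for Order
backward on Order — v2 reading data written by v1:
  Contact -> Contact, writer required: contact aligns to contact
  float64 -> float64, writer optional: balance aligns to balance
  float64 -> float64, writer optional: price aligns to price
  no writer field matches reader age
  bytes -> bytes, writer optional: avatar aligns to signature
  float32 -> float32, writer required: latitude aligns to latitude
  bytes -> bytes, writer required: contact.blob aligns to contact.blob
  bool -> bool, writer required: contact.active aligns to contact.active
  leftover writer field: contact.payload
  rule R1 violated at age
  => 1 violation(s): backward is BREAKING for Order
migrating the Order value to v1:
  contact.payload := null (not supplied -> null)
  contact.blob := 0xFF
  contact.active := false
  balance := 1.5 (no value, default fills)
  price := 10.0
  signature := null (not supplied -> null)
  latitude := 3.75
  writer age: kept under "unknown"
  => decoded: {"contact": {"payload": null, "blob": 0xFF, "active": false}, "balance": 1.5, "price": 10.0, "signature": null, "latitude": 3.75, "unknown": {"age": 12}}
remaining Order differences; none change what is asked:
  renamed field signature to avatar in record Order -> fires no rule on Order, leaving the asked answer as it is
  removed field payload from record Contact -> fires no rule on Order, leaving the asked answer as it is


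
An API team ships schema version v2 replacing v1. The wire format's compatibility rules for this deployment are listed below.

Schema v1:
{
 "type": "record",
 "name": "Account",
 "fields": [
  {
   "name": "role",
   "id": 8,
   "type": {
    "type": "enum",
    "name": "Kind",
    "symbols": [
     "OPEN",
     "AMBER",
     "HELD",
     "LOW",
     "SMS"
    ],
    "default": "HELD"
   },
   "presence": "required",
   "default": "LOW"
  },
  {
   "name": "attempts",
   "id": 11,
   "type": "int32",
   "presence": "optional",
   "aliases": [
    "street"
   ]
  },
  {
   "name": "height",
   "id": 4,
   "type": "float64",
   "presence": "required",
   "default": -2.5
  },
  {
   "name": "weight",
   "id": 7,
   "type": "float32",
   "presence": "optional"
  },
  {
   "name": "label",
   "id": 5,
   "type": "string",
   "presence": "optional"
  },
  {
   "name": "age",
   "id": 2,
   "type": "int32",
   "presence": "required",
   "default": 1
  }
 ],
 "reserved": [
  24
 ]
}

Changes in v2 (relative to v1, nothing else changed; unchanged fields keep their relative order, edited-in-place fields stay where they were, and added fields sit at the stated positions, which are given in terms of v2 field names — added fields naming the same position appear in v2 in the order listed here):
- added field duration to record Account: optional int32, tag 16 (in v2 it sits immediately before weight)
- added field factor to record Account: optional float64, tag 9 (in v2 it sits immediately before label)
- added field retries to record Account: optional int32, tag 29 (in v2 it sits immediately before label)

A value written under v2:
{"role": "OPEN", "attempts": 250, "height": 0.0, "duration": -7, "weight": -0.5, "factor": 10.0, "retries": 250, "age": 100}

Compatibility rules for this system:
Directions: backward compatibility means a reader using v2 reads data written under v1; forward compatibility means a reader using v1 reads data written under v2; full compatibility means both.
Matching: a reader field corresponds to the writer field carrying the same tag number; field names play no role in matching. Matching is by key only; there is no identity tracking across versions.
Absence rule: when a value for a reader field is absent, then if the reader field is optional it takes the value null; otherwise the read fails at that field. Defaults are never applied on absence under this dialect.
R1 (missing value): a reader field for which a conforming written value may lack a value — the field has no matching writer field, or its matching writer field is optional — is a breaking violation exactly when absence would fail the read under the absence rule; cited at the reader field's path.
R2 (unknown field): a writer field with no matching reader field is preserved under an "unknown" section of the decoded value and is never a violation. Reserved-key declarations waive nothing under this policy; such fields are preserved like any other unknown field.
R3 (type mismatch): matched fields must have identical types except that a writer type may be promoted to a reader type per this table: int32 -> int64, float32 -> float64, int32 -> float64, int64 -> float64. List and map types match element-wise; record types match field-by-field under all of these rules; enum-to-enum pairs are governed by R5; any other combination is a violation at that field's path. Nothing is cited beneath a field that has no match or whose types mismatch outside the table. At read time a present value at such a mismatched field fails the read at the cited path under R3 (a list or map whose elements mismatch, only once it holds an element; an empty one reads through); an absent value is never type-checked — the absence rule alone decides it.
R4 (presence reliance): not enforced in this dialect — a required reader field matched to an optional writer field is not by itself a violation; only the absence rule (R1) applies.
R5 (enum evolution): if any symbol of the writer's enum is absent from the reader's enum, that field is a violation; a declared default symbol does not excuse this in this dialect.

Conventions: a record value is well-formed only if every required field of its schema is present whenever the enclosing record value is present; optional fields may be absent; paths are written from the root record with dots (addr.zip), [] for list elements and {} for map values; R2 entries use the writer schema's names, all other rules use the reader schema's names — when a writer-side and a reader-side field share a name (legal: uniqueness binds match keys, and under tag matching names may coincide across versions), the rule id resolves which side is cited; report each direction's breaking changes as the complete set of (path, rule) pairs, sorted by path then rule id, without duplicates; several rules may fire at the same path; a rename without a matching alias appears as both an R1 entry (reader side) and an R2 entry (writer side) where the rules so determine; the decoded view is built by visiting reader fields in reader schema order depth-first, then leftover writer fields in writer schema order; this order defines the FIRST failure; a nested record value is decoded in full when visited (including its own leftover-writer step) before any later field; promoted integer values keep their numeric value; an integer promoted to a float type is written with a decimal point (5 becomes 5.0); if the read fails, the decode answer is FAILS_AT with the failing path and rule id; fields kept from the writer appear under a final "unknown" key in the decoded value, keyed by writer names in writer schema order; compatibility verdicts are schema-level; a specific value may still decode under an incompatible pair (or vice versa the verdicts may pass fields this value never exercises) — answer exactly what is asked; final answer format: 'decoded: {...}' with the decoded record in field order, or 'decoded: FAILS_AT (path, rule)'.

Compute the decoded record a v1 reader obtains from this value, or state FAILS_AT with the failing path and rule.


the writer's type comes first in each Account pair
decode walk for Account under reader schema v1:
  role := "OPEN"
  attempts := 250
  height := 0.0
  weight := -0.5
  label := null (absent, optional -> null)
  age := 100
  writer duration: kept under "unknown"
  writer factor: kept under "unknown"
  writer retries: kept under "unknown"
  => decoded: {"role": "OPEN", "attempts": 250, "height": 0.0, "weight": -0.5, "label": null, "age": 100, "unknown": {"duration": -7, "factor": 10.0, "retries": 250}}

decoded: {"role": "OPEN", "attempts": 250, "height": 0.0, "weight": -0.5, "label": null, "age": 100, "unknown": {"duration": -7, "factor": 10.0, "retries": 250}}


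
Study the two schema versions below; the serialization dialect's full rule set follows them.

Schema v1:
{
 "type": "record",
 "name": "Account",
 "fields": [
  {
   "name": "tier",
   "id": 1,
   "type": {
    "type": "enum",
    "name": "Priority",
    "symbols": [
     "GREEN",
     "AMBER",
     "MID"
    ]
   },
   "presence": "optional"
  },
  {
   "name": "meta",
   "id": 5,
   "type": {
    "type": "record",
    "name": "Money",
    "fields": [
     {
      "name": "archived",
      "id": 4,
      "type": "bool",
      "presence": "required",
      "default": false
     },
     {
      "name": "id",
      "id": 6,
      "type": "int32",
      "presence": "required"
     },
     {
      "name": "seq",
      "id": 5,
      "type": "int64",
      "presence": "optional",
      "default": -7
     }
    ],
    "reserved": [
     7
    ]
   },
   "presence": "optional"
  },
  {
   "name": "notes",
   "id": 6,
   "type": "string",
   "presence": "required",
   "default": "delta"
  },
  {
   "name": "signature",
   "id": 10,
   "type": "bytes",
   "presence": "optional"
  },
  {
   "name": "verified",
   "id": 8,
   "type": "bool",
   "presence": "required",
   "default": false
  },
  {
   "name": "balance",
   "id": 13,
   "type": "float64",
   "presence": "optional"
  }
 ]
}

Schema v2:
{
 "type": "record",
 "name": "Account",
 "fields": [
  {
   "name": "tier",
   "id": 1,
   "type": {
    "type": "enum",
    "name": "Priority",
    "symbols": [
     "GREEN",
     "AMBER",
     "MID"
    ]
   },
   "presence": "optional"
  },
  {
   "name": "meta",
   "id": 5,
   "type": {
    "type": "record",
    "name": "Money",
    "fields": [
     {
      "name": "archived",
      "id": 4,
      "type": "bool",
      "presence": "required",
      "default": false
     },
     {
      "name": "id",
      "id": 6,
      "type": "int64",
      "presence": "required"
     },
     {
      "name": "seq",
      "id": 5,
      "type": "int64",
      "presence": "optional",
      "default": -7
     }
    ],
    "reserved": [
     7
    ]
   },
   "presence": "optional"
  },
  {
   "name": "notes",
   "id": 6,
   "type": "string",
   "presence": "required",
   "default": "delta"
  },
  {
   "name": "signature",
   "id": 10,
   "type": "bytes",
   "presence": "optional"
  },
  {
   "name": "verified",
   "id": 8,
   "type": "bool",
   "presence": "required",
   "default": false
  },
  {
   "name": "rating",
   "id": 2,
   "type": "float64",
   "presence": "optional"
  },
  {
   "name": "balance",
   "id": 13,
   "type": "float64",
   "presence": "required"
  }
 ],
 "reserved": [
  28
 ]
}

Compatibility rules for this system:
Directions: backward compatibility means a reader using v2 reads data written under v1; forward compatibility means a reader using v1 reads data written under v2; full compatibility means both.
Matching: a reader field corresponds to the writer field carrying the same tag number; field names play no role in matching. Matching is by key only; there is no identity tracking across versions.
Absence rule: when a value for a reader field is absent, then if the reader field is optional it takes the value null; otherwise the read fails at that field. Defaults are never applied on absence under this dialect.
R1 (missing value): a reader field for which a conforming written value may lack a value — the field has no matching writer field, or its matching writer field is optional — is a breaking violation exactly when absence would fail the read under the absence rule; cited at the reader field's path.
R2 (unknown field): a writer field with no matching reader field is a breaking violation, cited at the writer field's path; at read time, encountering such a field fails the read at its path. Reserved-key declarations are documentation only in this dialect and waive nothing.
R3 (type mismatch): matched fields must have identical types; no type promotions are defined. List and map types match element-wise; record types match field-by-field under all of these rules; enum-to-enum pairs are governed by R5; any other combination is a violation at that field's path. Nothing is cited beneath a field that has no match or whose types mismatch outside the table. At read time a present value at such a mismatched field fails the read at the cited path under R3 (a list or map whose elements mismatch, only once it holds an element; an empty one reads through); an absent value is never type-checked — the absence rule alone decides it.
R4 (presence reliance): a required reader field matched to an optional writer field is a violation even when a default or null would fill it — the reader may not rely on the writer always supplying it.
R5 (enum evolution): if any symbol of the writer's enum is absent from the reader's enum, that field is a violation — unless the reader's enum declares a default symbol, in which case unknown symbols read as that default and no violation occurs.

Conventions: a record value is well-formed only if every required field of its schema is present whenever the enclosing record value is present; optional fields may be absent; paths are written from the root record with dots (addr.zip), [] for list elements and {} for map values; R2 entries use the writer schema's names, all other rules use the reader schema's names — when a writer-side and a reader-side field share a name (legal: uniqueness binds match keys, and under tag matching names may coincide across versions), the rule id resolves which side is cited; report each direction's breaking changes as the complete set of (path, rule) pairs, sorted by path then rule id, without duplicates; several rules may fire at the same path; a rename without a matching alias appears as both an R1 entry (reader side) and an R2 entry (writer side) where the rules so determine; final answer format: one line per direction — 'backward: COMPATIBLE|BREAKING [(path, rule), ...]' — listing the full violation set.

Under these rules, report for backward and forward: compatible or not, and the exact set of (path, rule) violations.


backward: BREAKING [(balance, R1), (balance, R4), (meta.id, R3)]; forward: BREAKING [(meta.id, R3), (rating, R2)]

each type pair in Account: writer, then reader
backward analysis of Account with v2 as reader and v1 as writer:
  tier <- tier (Priority -> Priority, writer optional)
  meta <- meta (Money -> Money, writer optional)
  notes <- notes (string -> string, writer required)
  signature <- signature (bytes -> bytes, writer optional)
  verified <- verified (bool -> bool, writer required)
  no writer field matches reader rating
  balance <- balance (float64 -> float64, writer optional)
  meta.archived <- meta.archived (bool -> bool, writer required)
  meta.id <- meta.id (int32 -> int64, writer required)
  meta.seq <- meta.seq (int64 -> int64, writer optional)
  rule R1 violated at balance
  rule R4 violated at balance
  rule R3 violated at meta.id
  => 3 violation(s): backward is BREAKING for Account
forward analysis of Account with v1 as reader and v2 as writer:
  tier <- tier (Priority -> Priority, writer optional)
  meta <- meta (Money -> Money, writer optional)
  notes <- notes (string -> string, writer required)
  signature <- signature (bytes -> bytes, writer optional)
  verified <- verified (bool -> bool, writer required)
  balance <- balance (float64 -> float64, writer required)
  writer rating: unknown to reader
  meta.archived <- meta.archived (bool -> bool, writer required)
  meta.id <- meta.id (int64 -> int32, writer required)
  meta.seq <- meta.seq (int64 -> int64, writer optional)
  rule R3 violated at meta.id
  rule R2 violated at rating
  => 2 violation(s): forward is BREAKING for Account


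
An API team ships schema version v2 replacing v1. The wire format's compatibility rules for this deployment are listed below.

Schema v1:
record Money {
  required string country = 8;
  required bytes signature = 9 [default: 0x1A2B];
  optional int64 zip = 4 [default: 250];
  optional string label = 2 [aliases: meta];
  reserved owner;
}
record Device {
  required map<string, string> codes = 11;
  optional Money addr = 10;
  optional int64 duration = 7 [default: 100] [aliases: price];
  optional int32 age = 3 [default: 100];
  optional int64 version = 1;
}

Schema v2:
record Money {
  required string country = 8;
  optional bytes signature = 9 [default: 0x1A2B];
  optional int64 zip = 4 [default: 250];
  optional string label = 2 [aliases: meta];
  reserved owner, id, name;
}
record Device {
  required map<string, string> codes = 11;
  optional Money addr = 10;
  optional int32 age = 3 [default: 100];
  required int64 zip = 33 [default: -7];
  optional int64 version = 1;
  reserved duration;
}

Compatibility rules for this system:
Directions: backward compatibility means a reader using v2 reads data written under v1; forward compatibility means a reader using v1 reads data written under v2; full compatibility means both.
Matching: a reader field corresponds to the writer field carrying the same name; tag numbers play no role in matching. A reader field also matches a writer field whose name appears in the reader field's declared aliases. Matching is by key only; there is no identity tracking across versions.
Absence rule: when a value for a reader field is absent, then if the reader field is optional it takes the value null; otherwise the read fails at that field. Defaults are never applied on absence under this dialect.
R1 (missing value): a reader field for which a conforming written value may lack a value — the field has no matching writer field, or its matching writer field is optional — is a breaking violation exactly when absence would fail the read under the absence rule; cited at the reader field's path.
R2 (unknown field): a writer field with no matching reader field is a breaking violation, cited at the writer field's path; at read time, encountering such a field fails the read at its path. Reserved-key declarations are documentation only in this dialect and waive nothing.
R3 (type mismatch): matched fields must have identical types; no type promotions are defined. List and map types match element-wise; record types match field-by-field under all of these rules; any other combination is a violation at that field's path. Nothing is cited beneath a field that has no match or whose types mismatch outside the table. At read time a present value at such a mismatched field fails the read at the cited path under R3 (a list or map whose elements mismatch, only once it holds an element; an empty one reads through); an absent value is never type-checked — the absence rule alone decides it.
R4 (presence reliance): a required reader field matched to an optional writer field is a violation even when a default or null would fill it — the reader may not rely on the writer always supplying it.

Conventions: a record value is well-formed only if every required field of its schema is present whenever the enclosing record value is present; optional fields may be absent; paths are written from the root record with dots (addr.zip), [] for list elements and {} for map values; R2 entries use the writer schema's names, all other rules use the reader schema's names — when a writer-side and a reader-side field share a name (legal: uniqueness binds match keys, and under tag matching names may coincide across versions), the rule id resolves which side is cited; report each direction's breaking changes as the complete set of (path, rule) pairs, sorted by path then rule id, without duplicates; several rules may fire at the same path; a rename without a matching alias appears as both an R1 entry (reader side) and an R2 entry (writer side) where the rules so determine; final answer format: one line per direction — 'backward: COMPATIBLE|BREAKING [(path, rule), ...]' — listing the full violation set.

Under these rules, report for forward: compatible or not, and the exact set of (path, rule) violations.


forward: BREAKING [(addr.signature, R1), (addr.signature, R4), (zip, R2)]

arrows below run writer -> reader for Device
forward for Device (reader v1, writer v2):
  codes <- codes (map<string, string> -> map<string, string>, writer required)
  addr <- addr (Money -> Money, writer optional)
  duration has no writer counterpart
  age <- age (int32 -> int32, writer optional)
  version <- version (int64 -> int64, writer optional)
  writer field zip has no reader counterpart
  addr.country <- addr.country (string -> string, writer required)
  addr.signature <- addr.signature (bytes -> bytes, writer optional)
  addr.zip <- addr.zip (int64 -> int64, writer optional)
  addr.label <- addr.label (string -> string, writer optional)
  breaking: (addr.signature, R1)
  breaking: (addr.signature, R4)
  breaking: (zip, R2)
  forward on Device therefore BREAKING (3)
the rest of the Device diff is inert for this question:
  removed field duration from record Device (its key "duration" joins the reserved list) -> affects backward compatibility only, which is not asked


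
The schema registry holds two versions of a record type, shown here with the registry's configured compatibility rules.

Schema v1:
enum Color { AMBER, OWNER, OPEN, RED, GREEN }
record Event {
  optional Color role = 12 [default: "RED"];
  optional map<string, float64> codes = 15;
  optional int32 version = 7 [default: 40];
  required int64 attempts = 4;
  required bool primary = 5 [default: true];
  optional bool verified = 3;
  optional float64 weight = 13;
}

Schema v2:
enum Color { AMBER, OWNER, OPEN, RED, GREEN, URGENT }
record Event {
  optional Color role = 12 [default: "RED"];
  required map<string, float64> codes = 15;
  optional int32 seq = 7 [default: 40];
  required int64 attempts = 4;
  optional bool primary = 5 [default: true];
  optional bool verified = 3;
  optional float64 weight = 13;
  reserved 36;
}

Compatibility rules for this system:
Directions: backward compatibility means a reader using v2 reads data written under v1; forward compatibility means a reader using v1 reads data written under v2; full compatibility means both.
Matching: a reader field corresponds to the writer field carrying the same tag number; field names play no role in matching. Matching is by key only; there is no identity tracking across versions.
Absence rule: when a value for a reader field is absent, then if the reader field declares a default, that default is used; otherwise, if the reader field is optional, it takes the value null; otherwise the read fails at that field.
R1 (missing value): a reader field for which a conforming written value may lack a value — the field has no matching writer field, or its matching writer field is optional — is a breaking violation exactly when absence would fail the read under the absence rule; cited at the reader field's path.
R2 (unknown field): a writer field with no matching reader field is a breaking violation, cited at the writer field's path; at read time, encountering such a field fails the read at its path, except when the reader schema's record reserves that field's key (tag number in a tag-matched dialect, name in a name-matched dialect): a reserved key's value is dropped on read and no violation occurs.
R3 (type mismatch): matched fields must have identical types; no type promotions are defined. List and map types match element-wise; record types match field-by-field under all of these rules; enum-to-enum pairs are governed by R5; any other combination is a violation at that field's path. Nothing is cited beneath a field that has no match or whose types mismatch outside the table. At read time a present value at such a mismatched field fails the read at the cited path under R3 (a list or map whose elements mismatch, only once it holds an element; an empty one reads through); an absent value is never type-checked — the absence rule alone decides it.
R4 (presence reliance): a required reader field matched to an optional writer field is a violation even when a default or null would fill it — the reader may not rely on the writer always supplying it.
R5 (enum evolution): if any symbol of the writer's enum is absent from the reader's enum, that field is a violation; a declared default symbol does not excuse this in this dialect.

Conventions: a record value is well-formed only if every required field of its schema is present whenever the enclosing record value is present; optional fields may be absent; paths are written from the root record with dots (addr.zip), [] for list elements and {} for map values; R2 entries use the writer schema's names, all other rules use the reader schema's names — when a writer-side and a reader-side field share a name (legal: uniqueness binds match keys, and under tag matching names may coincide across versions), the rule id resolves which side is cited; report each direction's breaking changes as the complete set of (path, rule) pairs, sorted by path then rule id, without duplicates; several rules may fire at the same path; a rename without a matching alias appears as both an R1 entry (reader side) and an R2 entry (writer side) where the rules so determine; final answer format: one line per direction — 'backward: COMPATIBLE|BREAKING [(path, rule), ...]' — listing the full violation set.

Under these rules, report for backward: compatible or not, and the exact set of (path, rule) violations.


arrows below run writer -> reader for Event
checking backward for Event: reader v2 against writer v1:
  role: Color -> Color, writer optional; from role
  codes: map<string, float64> -> map<string, float64>, writer optional; from codes
  seq: int32 -> int32, writer optional; from version
  attempts: int64 -> int64, writer required; from attempts
  primary: bool -> bool, writer required; from primary
  verified: bool -> bool, writer optional; from verified
  weight: float64 -> float64, writer optional; from weight
  breaking: (codes, R1)
  breaking: (codes, R4)
  => 2 violation(s): backward is BREAKING for Event
the rest of the Event diff is inert for this question:
  field primary in record Event: required changed to optional -> fires only in the forward direction of Event, which is not asked here
  renamed field version to seq in record Event -> fires no rule on Event, leaving the asked answer as it is
  enum Color (field role in record Event): symbol URGENT added -> fires only in the forward direction of Event, which is not asked here

backward: BREAKING [(codes, R1), (codes, R4)]


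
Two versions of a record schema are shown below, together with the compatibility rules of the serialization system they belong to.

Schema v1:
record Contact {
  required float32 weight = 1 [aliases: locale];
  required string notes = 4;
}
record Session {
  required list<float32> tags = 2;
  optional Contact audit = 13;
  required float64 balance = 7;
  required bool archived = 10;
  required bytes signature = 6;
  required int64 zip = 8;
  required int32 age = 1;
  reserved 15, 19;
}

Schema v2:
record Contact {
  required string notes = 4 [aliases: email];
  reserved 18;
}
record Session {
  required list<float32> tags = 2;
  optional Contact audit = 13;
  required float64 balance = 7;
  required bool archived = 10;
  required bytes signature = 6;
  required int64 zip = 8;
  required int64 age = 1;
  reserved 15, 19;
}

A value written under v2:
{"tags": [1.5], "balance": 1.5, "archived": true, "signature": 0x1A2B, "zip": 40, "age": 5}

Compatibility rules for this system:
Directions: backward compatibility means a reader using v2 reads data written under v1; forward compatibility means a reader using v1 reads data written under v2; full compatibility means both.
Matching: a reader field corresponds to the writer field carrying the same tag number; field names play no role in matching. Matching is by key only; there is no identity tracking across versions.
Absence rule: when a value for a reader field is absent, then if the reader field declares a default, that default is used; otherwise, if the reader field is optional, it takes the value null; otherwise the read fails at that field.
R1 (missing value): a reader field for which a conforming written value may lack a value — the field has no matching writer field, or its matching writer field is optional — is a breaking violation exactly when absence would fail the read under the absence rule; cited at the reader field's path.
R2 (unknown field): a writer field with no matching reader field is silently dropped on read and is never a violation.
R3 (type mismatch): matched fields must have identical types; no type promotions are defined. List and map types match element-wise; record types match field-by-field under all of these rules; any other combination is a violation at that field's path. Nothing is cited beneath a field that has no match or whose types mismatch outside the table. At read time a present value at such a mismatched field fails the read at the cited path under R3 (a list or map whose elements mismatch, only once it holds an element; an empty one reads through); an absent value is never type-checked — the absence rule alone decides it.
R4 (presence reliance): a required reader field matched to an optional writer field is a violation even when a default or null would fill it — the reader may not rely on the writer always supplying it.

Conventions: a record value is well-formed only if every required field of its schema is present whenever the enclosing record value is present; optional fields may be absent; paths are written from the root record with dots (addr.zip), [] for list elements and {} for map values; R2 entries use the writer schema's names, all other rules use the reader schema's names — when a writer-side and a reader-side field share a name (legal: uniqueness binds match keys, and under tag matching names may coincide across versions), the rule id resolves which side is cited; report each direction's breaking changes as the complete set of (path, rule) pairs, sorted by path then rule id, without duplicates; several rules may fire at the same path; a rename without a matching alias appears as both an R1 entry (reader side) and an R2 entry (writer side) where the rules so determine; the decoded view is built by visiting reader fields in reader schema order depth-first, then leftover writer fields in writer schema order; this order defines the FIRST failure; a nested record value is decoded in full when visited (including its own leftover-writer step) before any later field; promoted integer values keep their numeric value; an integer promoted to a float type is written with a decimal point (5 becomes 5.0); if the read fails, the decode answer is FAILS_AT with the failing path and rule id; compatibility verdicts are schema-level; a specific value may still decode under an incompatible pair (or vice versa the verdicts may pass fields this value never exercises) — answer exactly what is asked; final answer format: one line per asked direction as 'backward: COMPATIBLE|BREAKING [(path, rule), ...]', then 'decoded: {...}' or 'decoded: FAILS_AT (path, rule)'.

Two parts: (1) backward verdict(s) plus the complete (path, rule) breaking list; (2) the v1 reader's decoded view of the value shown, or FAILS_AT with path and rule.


each type pair in Session: writer, then reader
backward for Session (reader v2, writer v1):
  tags <- tags (list<float32> -> list<float32>, writer required)
  audit <- audit (Contact -> Contact, writer optional)
  balance <- balance (float64 -> float64, writer required)
  archived <- archived (bool -> bool, writer required)
  signature <- signature (bytes -> bytes, writer required)
  zip <- zip (int64 -> int64, writer required)
  age <- age (int32 -> int64, writer required)
  audit.notes <- audit.notes (string -> string, writer required)
  writer audit.weight: unknown to reader
  R3 fires at age
  backward on Session therefore BREAKING (1)
decoding the Session value with the v1 reader:
  tags := [1.5]
  audit := null (missing; optional => null)
  balance := 1.5
  archived := true
  signature := 0x1A2B
  zip := 40
  read fails at age under R3
  => FAILS_AT (age, R3)
diffs on Session not affecting the asked answer:
  removed field weight from record Contact -> affects forward compatibility only, which is not asked

backward: BREAKING [(age, R3)]; decoded: FAILS_AT (age, R3)
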